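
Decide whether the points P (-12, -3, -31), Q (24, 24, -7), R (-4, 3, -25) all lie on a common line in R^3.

No

PQ = (36, 27, 24), PR = (8, 6, 6).
PQ × PR = (18, -24, 0).
The cross product is nonzero, so the points do not lie on one line.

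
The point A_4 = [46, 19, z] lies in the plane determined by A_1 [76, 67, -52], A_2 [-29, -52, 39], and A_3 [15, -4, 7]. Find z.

20

Coplanarity requires A_1A_2 · (A_1A_3 × A_1A_4) = 0.
A_1A_2 = (-105, -119, 91), A_1A_3 = (-61, -71, 59); the triple product is linear in z with coefficient 196 and constant term -3920.
Setting it to zero: z = 20.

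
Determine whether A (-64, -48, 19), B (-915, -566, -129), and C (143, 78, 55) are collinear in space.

AB = (-851, -518, -148), AC = (207, 126, 36).
AB × AC = (0, 0, 0).
The cross product vanishes, so the three points are collinear.

Yes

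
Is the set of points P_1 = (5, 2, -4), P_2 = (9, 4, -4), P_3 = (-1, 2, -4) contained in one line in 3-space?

No

P_1P_2 = (4, 2, 0), P_1P_3 = (-6, 0, 0).
Comparing components 1 and 2: (4)(0) − (2)(-6) = 12 ≠ 0, so P_1P_2 and P_1P_3 are not parallel and the points are not collinear.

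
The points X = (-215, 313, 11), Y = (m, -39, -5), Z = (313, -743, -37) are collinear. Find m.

Collinearity requires XY × XZ = 0; each component is linear in m.
The y-component gives (48)m + (1872) = 0, so m = -39.
The remaining components then also vanish.

-39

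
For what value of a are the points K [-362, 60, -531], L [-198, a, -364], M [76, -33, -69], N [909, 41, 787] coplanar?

Normal to plane KMN: n = (-113796, 9918, 109881); plane equation n·P = -16557579.
Requiring n·L = -16557579: (9918)a + (-17465076) = -16557579.
So a = 183/2.

183/2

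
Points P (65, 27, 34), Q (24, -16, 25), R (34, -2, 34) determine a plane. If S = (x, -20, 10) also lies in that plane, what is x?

28

The plane through P, Q, R has equation −261x + 279y − 144z = -14328.
Substituting S: (-261)x + (-7020) = -14328, so x = 28.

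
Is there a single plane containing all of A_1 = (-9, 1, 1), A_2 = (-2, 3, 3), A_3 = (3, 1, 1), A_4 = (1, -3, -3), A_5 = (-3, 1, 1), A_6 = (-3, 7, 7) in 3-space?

The plane through A_1, A_2, A_3 has normal n = A_1A_2 × A_1A_3 = (0, 24, -24) and equation n·P = 0.
Checking the remaining points: n·A_4 = 0, n·A_5 = 0, n·A_6 = 0.
All equal 0, so all 6 points lie in one plane.

Yes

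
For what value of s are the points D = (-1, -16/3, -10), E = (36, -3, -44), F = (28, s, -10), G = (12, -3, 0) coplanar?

Normal to plane DEG: n = (308/3, -812, 56); plane equation n·P = 3668.
Requiring n·F = 3668: (-812)s + (6944/3) = 3668.
So s = -5/3.

-5/3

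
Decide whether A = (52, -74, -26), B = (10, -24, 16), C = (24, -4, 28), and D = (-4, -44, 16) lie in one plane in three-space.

No

A normal to the plane through A, B, C is n = AB × AC = (-240, 1092, -1540).
The plane has equation n·P = -53248. For D: n·D = -71728.
-71728 ≠ -53248, so D is off the plane.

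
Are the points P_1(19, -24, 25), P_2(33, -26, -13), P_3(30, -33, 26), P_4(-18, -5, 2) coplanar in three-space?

No

With P_1 as base: P_1P_2 = (14, -2, -38), P_1P_3 = (11, -9, 1), P_1P_4 = (-37, 19, -23).
P_1P_3 × P_1P_4 = (188, 216, -124).
P_1P_2 · (P_1P_3 × P_1P_4) = 6912.
Since 6912 ≠ 0, the four points are not coplanar.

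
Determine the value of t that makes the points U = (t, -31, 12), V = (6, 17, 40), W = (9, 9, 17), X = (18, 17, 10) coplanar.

Coplanarity ⇔ det[UV; UW; UX] = 0.
Expanding, this is linear in t: (-240)t + (-4800) = 0.
So t = -20.

-20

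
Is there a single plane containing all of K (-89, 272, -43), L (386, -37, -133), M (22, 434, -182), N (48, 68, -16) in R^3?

A normal to the plane through K, L, M is n = KL × KM = (57531, 56035, 111249).
The plane has equation n·P = 5337554. For N: n·N = 4791884.
4791884 ≠ 5337554, so N is off the plane.

No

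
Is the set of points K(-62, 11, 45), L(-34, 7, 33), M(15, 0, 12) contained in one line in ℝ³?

KL = (28, -4, -12), KM = (77, -11, -33).
KL × KM = (0, 0, 0).
The cross product vanishes, so the three points are collinear.

Yes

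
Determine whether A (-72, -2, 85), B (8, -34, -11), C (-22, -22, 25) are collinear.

AB = (80, -32, -96), AC = (50, -20, -60).
AB × AC = (0, 0, 0).
The cross product vanishes, so the three points are collinear.

Yes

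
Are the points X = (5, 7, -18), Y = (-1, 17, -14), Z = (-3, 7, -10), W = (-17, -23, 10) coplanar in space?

Yes

With X as base: XY = (-6, 10, 4), XZ = (-8, 0, 8), XW = (-22, -30, 28).
XZ × XW = (240, 48, 240).
XY · (XZ × XW) = 0.
The scalar triple product vanishes, so the four points are coplanar.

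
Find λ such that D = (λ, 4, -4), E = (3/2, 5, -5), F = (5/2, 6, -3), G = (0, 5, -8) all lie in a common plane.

The points are coplanar iff DE · (DF × DG) = 0.
Expanding, this is linear in λ: (3)λ + (-6) = 0.
So λ = 2.

2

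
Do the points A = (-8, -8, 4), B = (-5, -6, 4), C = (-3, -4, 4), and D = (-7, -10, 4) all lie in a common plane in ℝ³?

The four points are coplanar iff the 3×3 determinant with rows AB, AC, AD is zero.
Rows: (3, 2, 0), (5, 4, 0), (1, -2, 0).
Expanding along the first row: (3)(0) − (2)(0) + (0)(-14) = 0.
Zero determinant ⇒ coplanar.

Yes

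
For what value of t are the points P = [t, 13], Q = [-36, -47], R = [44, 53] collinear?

12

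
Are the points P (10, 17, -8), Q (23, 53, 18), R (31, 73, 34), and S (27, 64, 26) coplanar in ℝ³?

With P as base: PQ = (13, 36, 26), PR = (21, 56, 42), PS = (17, 47, 34).
PR × PS = (-70, 0, 35).
PQ · (PR × PS) = 0.
The scalar triple product vanishes, so the four points are coplanar.

Yes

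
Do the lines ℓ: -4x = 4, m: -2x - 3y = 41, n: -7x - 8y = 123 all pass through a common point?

Intersecting ℓ and m: solving the 2×2 system gives (x, y) = (-1, -13).
Substitute into n: (-7)(-1) + (-8)(-13) = 111.
But n requires 123 ≠ 111, so the three lines have no common point.

No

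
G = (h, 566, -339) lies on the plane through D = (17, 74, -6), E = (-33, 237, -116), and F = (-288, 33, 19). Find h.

-250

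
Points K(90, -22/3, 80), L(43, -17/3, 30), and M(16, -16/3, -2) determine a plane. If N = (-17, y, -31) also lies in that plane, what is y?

Coplanarity requires KL · (KM × KN) = 0.
KL = (-47, 5/3, -50), KM = (-74, 2, -82); the triple product is linear in y with coefficient -154 and constant term -462.
Setting it to zero: y = -3.

-3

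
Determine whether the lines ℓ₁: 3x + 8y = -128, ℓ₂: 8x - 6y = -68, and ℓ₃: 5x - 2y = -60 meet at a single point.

Lines aᵢx + bᵢy = cᵢ with pairwise distinct directions are concurrent exactly when det[aᵢ bᵢ cᵢ] = 0.
Here the determinant is 0.
It vanishes, so the lines are concurrent at (-16, -10).

Yes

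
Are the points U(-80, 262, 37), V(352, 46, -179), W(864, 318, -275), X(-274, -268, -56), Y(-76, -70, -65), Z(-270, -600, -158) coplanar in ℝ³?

Yes

The plane through U, V, W has normal n = UV × UW = (79488, -69120, 228096) and equation n·P = -16028928.
Checking the remaining points: n·X = -16028928, n·Y = -16028928, n·Z = -16028928.
All equal -16028928, so all 6 points lie in one plane.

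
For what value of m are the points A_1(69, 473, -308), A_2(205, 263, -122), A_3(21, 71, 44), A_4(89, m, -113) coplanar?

251

Normal to plane A_1A_2A_3: n = (852, -56800, -64752); plane equation n·P = -6863996.
Requiring n·A_4 = -6863996: (-56800)m + (7392804) = -6863996.
So m = 251.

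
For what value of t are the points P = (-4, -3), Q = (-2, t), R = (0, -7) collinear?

-5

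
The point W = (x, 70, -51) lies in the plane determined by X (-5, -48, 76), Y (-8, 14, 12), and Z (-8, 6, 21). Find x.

-8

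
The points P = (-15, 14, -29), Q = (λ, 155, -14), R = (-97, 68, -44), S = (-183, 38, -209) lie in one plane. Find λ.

Normal to plane PRS: n = (-9360, -12240, 7104); plane equation n·X = -236976.
Requiring n·Q = -236976: (-9360)λ + (-1996656) = -236976.
So λ = -188.

-188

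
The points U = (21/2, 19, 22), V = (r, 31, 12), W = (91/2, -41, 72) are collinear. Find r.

7/2

Direction UW = (35, -60, 50). From the y-coordinate of V, the parameter along the line is τ = (31 − 19)/(-60) = -1/5.
Then r = 21/2 + (-1/5)·(35) = 7/2.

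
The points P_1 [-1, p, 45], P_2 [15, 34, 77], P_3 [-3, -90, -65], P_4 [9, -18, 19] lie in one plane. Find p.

18

Coplanarity ⇔ det[P_1P_2; P_1P_3; P_1P_4] = 0.
Expanding, this is linear in p: (192)p + (-3456) = 0.
So p = 18.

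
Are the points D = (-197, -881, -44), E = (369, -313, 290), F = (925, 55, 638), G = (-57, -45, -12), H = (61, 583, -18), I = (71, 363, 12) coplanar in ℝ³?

No

The plane through D, E, F has normal n = DE × DF = (74752, -11264, -107520) and equation n·P = -71680.
Checking the remaining points: n·G = -2463744, n·H = -71680, n·I = -71680.
Since n·G = -2463744 ≠ -71680, G is off the plane and the points are not all coplanar.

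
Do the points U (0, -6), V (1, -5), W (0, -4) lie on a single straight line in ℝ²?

No

UV = (1, 1), UW = (0, 2).
det[UV; UW] = (1)(2) − (1)(0) = 2.
The determinant is nonzero, so they are not collinear.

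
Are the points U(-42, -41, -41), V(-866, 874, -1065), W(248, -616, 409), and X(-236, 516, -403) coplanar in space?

No

A normal to the plane through U, V, W is n = UV × UW = (-177050, 73840, 208450).
The plane has equation n·P = -4137790. For X: n·X = -4120110.
-4120110 ≠ -4137790, so X is off the plane.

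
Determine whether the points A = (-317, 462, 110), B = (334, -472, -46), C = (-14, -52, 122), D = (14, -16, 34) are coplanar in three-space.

With A as base: AB = (651, -934, -156), AC = (303, -514, 12), AD = (331, -478, -76).
AC × AD = (44800, 27000, 25300).
AB · (AC × AD) = 0.
The scalar triple product vanishes, so the four points are coplanar.

Yes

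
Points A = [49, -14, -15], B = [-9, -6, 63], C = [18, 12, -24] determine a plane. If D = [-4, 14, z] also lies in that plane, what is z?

The plane through A, B, C has equation −2100x − 2940y − 1260z = -42840.
Substituting D: (-1260)z + (-32760) = -42840, so z = 8.

8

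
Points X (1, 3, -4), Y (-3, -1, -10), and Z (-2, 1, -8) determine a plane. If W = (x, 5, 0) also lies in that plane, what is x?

Coplanarity requires XY · (XZ × XW) = 0.
XY = (-4, -4, -6), XZ = (-3, -2, -4); the triple product is linear in x with coefficient 4 and constant term -16.
Setting it to zero: x = 4.

4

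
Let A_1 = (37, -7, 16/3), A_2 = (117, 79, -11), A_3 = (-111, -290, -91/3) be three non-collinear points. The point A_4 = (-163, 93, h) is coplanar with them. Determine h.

641/3

A normal to the plane is n = A_1A_2 × A_1A_3 = (-23069/3, 15812/3, -9912).
A_4 lies in the plane iff n · A_1A_4 = 0.
This gives (-9912)h + (2117864) = 0, so h = 641/3.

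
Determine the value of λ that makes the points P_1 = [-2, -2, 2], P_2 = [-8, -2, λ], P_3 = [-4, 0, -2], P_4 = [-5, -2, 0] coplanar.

-2

Normal to plane P_1P_3P_4: n = (-4, 8, 6); plane equation n·P = 4.
Requiring n·P_2 = 4: (6)λ + (16) = 4.
So λ = -2.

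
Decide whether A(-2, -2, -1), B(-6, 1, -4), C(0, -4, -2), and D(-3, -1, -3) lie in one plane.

No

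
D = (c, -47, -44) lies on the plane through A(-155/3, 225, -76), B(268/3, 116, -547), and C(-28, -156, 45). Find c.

-61/3

Coplanarity requires AB · (AC × AD) = 0.
AB = (141, -109, -471), AC = (71/3, -381, 121); the triple product is linear in c with coefficient -192640 and constant term -11751040/3.
Setting it to zero: c = -61/3.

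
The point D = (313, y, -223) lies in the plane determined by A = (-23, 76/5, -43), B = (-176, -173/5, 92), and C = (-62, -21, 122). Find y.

Coplanarity requires AB · (AC × AD) = 0.
AB = (-153, -249/5, 135), AC = (-39, -181/5, 165); the triple product is linear in y with coefficient 19980 and constant term -2069928.
Setting it to zero: y = 518/5.

518/5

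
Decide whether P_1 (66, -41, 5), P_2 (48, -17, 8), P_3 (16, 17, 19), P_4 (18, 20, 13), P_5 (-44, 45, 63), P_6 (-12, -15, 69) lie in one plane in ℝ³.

No

The plane through P_1, P_2, P_3 has normal n = P_1P_2 × P_1P_3 = (162, 102, 156) and equation n·P = 7290.
Checking the remaining points: n·P_4 = 6984, n·P_5 = 7290, n·P_6 = 7290.
Since n·P_4 = 6984 ≠ 7290, P_4 is off the plane and the points are not all coplanar.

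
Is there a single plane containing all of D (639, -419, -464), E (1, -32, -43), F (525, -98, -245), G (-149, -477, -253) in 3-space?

A normal to the plane through D, E, F is n = DE × DF = (-50388, 91728, -160680).
The plane has equation n·P = 3923556. For G: n·G = 4405596.
4405596 ≠ 3923556, so G is off the plane.

No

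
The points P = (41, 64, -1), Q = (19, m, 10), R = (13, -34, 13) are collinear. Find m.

-13

Collinearity requires PQ × PR = 0; each component is linear in m.
The x-component gives (14)m + (182) = 0, so m = -13.
The remaining components then also vanish.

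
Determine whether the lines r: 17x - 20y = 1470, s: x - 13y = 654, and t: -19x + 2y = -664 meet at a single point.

No

Intersecting r and s: solving the 2×2 system gives (x, y) = (30, -48).
Substitute into t: (-19)(30) + (2)(-48) = -666.
But t requires -664 ≠ -666, so the three lines have no common point.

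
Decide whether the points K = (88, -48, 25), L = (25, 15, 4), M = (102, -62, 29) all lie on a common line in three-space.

No

KL = (-63, 63, -21), KM = (14, -14, 4).
Comparing components 2 and 3: (63)(4) − (-21)(-14) = -42 ≠ 0, so KL and KM are not parallel and the points are not collinear.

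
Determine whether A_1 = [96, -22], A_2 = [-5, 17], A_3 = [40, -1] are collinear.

No

A_1A_2 = (-101, 39), A_1A_3 = (-56, 21).
Twice the signed area of △A_1A_2A_3 is (-101)(21) − (39)(-56) = 63.
The area is nonzero, so the three points are not collinear.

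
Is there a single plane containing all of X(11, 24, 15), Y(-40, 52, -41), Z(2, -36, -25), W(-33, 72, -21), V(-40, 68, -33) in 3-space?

No

The plane through X, Y, Z has normal n = XY × XZ = (-4480, -1536, 3312) and equation n·P = -36464.
Checking the remaining points: n·W = -32304, n·V = -34544.
Since n·W = -32304 ≠ -36464, W is off the plane and the points are not all coplanar.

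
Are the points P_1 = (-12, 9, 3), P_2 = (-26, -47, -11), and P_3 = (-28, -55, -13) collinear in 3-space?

Yes

P_1P_2 = (-14, -56, -14), P_1P_3 = (-16, -64, -16).
Each component of P_1P_3 is 8/7 times the corresponding component of P_1P_2, so P_1P_3 = 8/7·P_1P_2 and the points are collinear.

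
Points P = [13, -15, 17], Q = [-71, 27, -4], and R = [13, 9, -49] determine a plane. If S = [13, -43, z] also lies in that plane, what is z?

94

Coplanarity requires PQ · (PR × PS) = 0.
PQ = (-84, 42, -21), PR = (0, 24, -66); the triple product is linear in z with coefficient -2016 and constant term 189504.
Setting it to zero: z = 94.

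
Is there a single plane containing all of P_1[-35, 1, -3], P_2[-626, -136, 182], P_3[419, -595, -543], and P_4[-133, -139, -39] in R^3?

The four points are coplanar iff the 3×3 determinant with rows P_1P_2, P_1P_3, P_1P_4 is zero.
Rows: (-591, -137, 185), (454, -596, -540), (-98, -140, -36).
Expanding along the first row: (-591)(-54144) − (-137)(-69264) + (185)(-121968) = -54144.
Nonzero ⇒ not coplanar.

No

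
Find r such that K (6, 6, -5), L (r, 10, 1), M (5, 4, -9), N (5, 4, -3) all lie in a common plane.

Normal to plane KMN: n = (-12, 6, 0); plane equation n·P = -36.
Requiring n·L = -36: (-12)r + (60) = -36.
So r = 8.

8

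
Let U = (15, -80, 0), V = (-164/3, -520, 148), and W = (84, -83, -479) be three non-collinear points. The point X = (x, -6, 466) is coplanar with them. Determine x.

Coplanarity requires UV · (UW × UX) = 0.
UV = (-209/3, -440, 148), UW = (69, -3, -479); the triple product is linear in x with coefficient 211204 and constant term 28090132/3.
Setting it to zero: x = -133/3.

-133/3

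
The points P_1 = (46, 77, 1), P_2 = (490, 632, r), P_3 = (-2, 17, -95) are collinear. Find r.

889

Collinearity requires P_1P_2 × P_1P_3 = 0; each component is linear in r.
The x-component gives (60)r + (-53340) = 0, so r = 889.
The remaining components then also vanish.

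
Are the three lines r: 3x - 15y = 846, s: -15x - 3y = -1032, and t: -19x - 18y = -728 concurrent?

No

Intersecting r and s: solving the 2×2 system gives (x, y) = (77, -41).
Substitute into t: (-19)(77) + (-18)(-41) = -725.
But t requires -728 ≠ -725, so the three lines have no common point.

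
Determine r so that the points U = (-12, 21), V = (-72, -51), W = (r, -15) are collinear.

The three points are collinear iff det[UV; UW] = 0.
This determinant is linear in r: (72)r + (3024) = 0, so r = -42.

-42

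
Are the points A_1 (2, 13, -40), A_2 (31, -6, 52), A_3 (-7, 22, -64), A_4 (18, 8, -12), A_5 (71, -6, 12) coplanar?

No

The plane through A_1, A_2, A_3 has normal n = A_1A_2 × A_1A_3 = (-372, -132, 90) and equation n·P = -6060.
Checking the remaining points: n·A_4 = -8832, n·A_5 = -24540.
Since n·A_4 = -8832 ≠ -6060, A_4 is off the plane and the points are not all coplanar.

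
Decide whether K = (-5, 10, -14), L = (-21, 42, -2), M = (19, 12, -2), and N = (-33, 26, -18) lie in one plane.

The four points are coplanar iff the 3×3 determinant with rows KL, KM, KN is zero.
Rows: (-16, 32, 12), (24, 2, 12), (-28, 16, -4).
Expanding along the first row: (-16)(-200) − (32)(240) + (12)(440) = 800.
Nonzero ⇒ not coplanar.

No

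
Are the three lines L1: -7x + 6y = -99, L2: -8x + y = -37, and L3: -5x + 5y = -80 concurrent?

Yes

Intersecting L1 and L2: solving the 2×2 system gives (x, y) = (3, -13).
Substitute into L3: (-5)(3) + (5)(-13) = -80.
This equals -80, so (3, -13) lies on all three lines and they are concurrent.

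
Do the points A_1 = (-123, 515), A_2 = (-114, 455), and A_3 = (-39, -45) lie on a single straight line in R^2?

Yes

A_1A_2 = (9, -60), A_1A_3 = (84, -560).
Twice the signed area of △A_1A_2A_3 is (9)(-560) − (-60)(84) = 0.
The triangle is degenerate (zero area), so the points are collinear.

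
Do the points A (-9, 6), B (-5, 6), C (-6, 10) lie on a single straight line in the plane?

AB = (4, 0), AC = (3, 4).
det[AB; AC] = (4)(4) − (0)(3) = 16.
The determinant is nonzero, so they are not collinear.

No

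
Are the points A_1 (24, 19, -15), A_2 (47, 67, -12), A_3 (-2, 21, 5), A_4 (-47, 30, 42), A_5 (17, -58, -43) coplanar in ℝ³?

The plane through A_1, A_2, A_3 has normal n = A_1A_2 × A_1A_3 = (954, -538, 1294) and equation n·P = -6736.
Checking the remaining points: n·A_4 = -6630, n·A_5 = -8220.
Since n·A_4 = -6630 ≠ -6736, A_4 is off the plane and the points are not all coplanar.

No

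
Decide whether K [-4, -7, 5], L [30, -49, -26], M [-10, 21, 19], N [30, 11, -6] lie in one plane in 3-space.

No

The four points are coplanar iff the 3×3 determinant with rows KL, KM, KN is zero.
Rows: (34, -42, -31), (-6, 28, 14), (34, 18, -11).
Expanding along the first row: (34)(-560) − (-42)(-410) + (-31)(-1060) = -3400.
Nonzero ⇒ not coplanar.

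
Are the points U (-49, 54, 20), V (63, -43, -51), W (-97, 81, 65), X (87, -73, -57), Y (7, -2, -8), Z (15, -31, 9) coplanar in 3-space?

Yes

The plane through U, V, W has normal n = UV × UW = (-2448, -1632, -1632) and equation n·P = -816.
Checking the remaining points: n·X = -816, n·Y = -816, n·Z = -816.
All equal -816, so all 6 points lie in one plane.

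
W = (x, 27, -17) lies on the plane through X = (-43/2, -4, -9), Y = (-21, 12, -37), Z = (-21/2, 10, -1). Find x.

-11/2

Coplanarity requires XY · (XZ × XW) = 0.
XY = (1/2, 16, -28), XZ = (11, 14, 8); the triple product is linear in x with coefficient 520 and constant term 2860.
Setting it to zero: x = -11/2.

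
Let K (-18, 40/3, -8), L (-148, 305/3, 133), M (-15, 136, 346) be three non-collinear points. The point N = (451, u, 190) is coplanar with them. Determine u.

-176/3

A normal to the plane is n = KL × KM = (13974, 46443, -48635/3).
N lies in the plane iff n · KN = 0.
This gives (46443)u + (2724656) = 0, so u = -176/3.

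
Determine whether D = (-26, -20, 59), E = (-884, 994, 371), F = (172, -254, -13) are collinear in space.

DE = (-858, 1014, 312), DF = (198, -234, -72).
Each component of DF is -3/13 times the corresponding component of DE, so DF = -3/13·DE and the points are collinear.

Yes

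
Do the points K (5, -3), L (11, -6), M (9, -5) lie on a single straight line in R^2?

KL = (6, -3), KM = (4, -2).
det[KL; KM] = (6)(-2) − (-3)(4) = 0.
The determinant is zero, so the points are collinear.

Yes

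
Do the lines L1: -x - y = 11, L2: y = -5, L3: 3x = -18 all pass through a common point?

Yes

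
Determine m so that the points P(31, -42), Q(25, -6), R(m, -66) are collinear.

35

Collinearity: (R − P) must be parallel to (Q − P) = (-6, 36).
Cross-multiplying the components: (m − 31)·(36) = (-24)·(-6).
Solving gives m = 35.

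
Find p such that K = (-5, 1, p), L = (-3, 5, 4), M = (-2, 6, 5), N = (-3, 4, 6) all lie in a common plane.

The points are coplanar iff KL · (KM × KN) = 0.
Expanding, this is linear in p: (1)p + (-6) = 0.
So p = 6.

6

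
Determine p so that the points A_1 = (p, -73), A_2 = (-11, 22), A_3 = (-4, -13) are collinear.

8

Collinearity: (A_1 − A_2) must be parallel to (A_3 − A_2) = (7, -35).
Cross-multiplying the components: (p − (-11))·(-35) = (-95)·(7).
Solving gives p = 8.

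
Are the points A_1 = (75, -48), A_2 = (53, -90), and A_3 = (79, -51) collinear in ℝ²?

No

A_1A_2 = (-22, -42), A_1A_3 = (4, -3).
Twice the signed area of △A_1A_2A_3 is (-22)(-3) − (-42)(4) = 234.
The area is nonzero, so the three points are not collinear.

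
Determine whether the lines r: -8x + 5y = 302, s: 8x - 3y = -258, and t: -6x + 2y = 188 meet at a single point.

Lines aᵢx + bᵢy = cᵢ with pairwise distinct directions are concurrent exactly when det[aᵢ bᵢ cᵢ] = 0.
Here the determinant is 0.
It vanishes, so the lines are concurrent at (-24, 22).

Yes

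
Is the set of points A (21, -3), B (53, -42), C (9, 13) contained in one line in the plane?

AB = (32, -39), AC = (-12, 16).
det[AB; AC] = (32)(16) − (-39)(-12) = 44.
The determinant is nonzero, so they are not collinear.

No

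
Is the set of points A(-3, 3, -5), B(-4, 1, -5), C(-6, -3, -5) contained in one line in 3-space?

AB = (-1, -2, 0), AC = (-3, -6, 0).
Each component of AC is 3 times the corresponding component of AB, so AC = 3·AB and the points are collinear.

Yes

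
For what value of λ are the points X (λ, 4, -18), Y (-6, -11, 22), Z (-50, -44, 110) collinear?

14

Direction YZ = (-44, -33, 88). From the y-coordinate of X, the parameter along the line is τ = (4 − (-11))/(-33) = -5/11.
Then λ = (-6) + (-5/11)·(-44) = 14.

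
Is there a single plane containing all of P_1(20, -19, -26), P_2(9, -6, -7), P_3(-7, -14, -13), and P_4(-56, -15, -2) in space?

Yes

With P_1 as base: P_1P_2 = (-11, 13, 19), P_1P_3 = (-27, 5, 13), P_1P_4 = (-76, 4, 24).
P_1P_3 × P_1P_4 = (68, -340, 272).
P_1P_2 · (P_1P_3 × P_1P_4) = 0.
The scalar triple product vanishes, so the four points are coplanar.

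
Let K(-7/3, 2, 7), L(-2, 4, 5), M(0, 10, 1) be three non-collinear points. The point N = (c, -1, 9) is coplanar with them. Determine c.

A normal to the plane is n = KL × KM = (4, -8/3, -2).
N lies in the plane iff n · KN = 0.
This gives (4)c + (40/3) = 0, so c = -10/3.

-10/3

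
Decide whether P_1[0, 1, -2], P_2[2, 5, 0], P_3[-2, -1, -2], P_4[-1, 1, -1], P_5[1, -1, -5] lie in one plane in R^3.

Yes

The plane through P_1, P_2, P_3 has normal n = P_1P_2 × P_1P_3 = (4, -4, 4) and equation n·P = -12.
Checking the remaining points: n·P_4 = -12, n·P_5 = -12.
All equal -12, so all 5 points lie in one plane.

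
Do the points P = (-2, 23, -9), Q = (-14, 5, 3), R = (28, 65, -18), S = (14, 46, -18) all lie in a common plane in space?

A normal to the plane through P, Q, R is n = PQ × PR = (-342, 252, 36).
The plane has equation n·X = 6156. For S: n·S = 6156.
Equal, so S lies in the plane and all four are coplanar.

Yes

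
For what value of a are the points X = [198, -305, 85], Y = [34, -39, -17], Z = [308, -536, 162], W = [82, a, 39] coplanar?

-277

Coplanarity ⇔ det[XY; XZ; XW] = 0.
Expanding, this is linear in a: (1408)a + (390016) = 0.
So a = -277.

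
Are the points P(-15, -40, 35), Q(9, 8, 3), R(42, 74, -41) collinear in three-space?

Yes

PQ = (24, 48, -32), PR = (57, 114, -76).
PQ × PR = (0, 0, 0).
The cross product vanishes, so the three points are collinear.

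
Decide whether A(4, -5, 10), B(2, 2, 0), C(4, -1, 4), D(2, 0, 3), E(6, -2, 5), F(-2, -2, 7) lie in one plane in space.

Yes

The plane through A, B, C has normal n = AB × AC = (-2, -12, -8) and equation n·P = -28.
Checking the remaining points: n·D = -28, n·E = -28, n·F = -28.
All equal -28, so all 6 points lie in one plane.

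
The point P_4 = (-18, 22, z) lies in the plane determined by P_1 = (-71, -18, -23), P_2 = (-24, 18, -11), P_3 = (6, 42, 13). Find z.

A normal to the plane is n = P_1P_2 × P_1P_3 = (576, -768, 48).
P_4 lies in the plane iff n · P_1P_4 = 0.
This gives (48)z + (912) = 0, so z = -19.

-19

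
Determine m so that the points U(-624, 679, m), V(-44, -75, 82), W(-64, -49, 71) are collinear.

Collinearity requires UV × UW = 0; each component is linear in m.
The x-component gives (26)m + (6162) = 0, so m = -237.
The remaining components then also vanish.

-237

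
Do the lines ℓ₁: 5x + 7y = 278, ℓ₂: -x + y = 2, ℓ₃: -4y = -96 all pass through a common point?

Yes

Intersecting ℓ₁ and ℓ₂: solving the 2×2 system gives (x, y) = (22, 24).
Substitute into ℓ₃: (0)(22) + (-4)(24) = -96.
This equals -96, so (22, 24) lies on all three lines and they are concurrent.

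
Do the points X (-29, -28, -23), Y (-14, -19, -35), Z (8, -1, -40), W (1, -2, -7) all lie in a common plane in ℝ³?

No

A normal to the plane through X, Y, Z is n = XY × XZ = (171, -189, 72).
The plane has equation n·P = -1323. For W: n·W = 45.
45 ≠ -1323, so W is off the plane.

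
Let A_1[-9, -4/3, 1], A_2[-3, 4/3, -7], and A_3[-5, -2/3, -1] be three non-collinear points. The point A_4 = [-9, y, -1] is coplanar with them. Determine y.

-2/3

Coplanarity requires A_1A_2 · (A_1A_3 × A_1A_4) = 0.
A_1A_2 = (6, 8/3, -8), A_1A_3 = (4, 2/3, -2); the triple product is linear in y with coefficient -20 and constant term -40/3.
Setting it to zero: y = -2/3.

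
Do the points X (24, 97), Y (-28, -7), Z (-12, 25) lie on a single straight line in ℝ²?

XY = (-52, -104), XZ = (-36, -72).
Checking proportionality: XZ = 9/13·XY, so the vectors are parallel and the points are collinear.

Yes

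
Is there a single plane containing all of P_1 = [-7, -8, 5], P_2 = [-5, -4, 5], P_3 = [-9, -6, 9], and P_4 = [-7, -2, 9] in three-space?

The four points are coplanar iff the 3×3 determinant with rows P_1P_2, P_1P_3, P_1P_4 is zero.
Rows: (2, 4, 0), (-2, 2, 4), (0, 6, 4).
Expanding along the first row: (2)(-16) − (4)(-8) + (0)(-12) = 0.
Zero determinant ⇒ coplanar.

Yes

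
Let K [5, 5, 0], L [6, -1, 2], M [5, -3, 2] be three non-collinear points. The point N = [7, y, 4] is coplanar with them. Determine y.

-7

Coplanarity requires KL · (KM × KN) = 0.
KL = (1, -6, 2), KM = (0, -8, 2); the triple product is linear in y with coefficient -2 and constant term -14.
Setting it to zero: y = -7.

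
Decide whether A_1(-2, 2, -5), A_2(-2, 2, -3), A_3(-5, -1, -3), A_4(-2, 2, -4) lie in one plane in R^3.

Yes

With A_1 as base: A_1A_2 = (0, 0, 2), A_1A_3 = (-3, -3, 2), A_1A_4 = (0, 0, 1).
A_1A_3 × A_1A_4 = (-3, 3, 0).
A_1A_2 · (A_1A_3 × A_1A_4) = 0.
The scalar triple product vanishes, so the four points are coplanar.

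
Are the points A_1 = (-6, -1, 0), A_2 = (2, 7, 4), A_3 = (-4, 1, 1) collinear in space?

A_1A_2 = (8, 8, 4), A_1A_3 = (2, 2, 1).
A_1A_2 × A_1A_3 = (0, 0, 0).
The cross product vanishes, so the three points are collinear.

Yes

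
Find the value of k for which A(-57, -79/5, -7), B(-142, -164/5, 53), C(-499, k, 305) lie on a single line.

-521/5

Direction AB = (-85, -17, 60). From the x-coordinate of C, the parameter along the line is τ = (-499 − (-57))/(-85) = 26/5.
Then k = (-79/5) + 26/5·(-17) = -521/5.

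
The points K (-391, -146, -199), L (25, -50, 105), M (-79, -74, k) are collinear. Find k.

Collinearity requires KL × KM = 0; each component is linear in k.
The x-component gives (96)k + (-2784) = 0, so k = 29.
The remaining components then also vanish.

29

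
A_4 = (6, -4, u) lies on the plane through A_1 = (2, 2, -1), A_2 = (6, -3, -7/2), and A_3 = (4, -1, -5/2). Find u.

-4

The plane through A_1, A_2, A_3 has equation 1y − 2z = 4.
Substituting A_4: (-2)u + (-4) = 4, so u = -4.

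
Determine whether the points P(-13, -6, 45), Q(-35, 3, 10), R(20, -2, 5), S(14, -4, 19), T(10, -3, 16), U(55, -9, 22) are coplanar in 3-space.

Yes

The plane through P, Q, R has normal n = PQ × PR = (-220, -2035, -385) and equation n·X = -2255.
Checking the remaining points: n·S = -2255, n·T = -2255, n·U = -2255.
All equal -2255, so all 6 points lie in one plane.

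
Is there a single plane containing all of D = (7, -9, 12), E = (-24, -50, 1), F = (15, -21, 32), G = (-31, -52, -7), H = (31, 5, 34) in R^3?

The plane through D, E, F has normal n = DE × DF = (-952, 532, 700) and equation n·P = -3052.
Checking the remaining points: n·G = -3052, n·H = -3052.
All equal -3052, so all 5 points lie in one plane.

Yes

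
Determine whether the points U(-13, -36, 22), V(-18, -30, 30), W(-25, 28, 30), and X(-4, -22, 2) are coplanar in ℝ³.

A normal to the plane through U, V, W is n = UV × UW = (-464, -56, -248).
The plane has equation n·P = 2592. For X: n·X = 2592.
Equal, so X lies in the plane and all four are coplanar.

Yes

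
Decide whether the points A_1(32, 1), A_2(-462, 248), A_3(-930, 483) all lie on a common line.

No

A_1A_2 = (-494, 247), A_1A_3 = (-962, 482).
Twice the signed area of △A_1A_2A_3 is (-494)(482) − (247)(-962) = -494.
The area is nonzero, so the three points are not collinear.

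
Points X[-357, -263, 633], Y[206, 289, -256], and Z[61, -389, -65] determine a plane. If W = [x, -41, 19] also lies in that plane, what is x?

A normal to the plane is n = XY × XZ = (-497310, 21372, -301674).
W lies in the plane iff n · XW = 0.
This gives (-497310)x + (12432750) = 0, so x = 25.

25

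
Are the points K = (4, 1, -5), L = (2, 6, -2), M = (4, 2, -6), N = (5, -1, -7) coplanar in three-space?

Yes

With K as base: KL = (-2, 5, 3), KM = (0, 1, -1), KN = (1, -2, -2).
KM × KN = (-4, -1, -1).
KL · (KM × KN) = 0.
The scalar triple product vanishes, so the four points are coplanar.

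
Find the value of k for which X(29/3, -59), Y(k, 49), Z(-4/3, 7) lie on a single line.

Collinearity: (Y − X) must be parallel to (Z − X) = (-11, 66).
Cross-multiplying the components: (k − 29/3)·(66) = (108)·(-11).
Solving gives k = -25/3.

-25/3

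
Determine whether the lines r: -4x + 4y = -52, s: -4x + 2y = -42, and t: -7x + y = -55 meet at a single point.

The three lines meet at one point iff the augmented coefficient matrix [aᵢ bᵢ cᵢ] has rank < 3, i.e. its determinant vanishes.
Here the determinant is 48.
Nonzero, so no common point exists.

No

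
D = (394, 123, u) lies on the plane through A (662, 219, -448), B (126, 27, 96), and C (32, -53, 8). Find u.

-176

Coplanarity requires AB · (AC × AD) = 0.
AB = (-536, -192, 544), AC = (-630, -272, 456); the triple product is linear in u with coefficient 24832 and constant term 4370432.
Setting it to zero: u = -176.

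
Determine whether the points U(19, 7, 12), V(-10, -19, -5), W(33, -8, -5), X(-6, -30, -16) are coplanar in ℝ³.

The four points are coplanar iff the 3×3 determinant with rows UV, UW, UX is zero.
Rows: (-29, -26, -17), (14, -15, -17), (-25, -37, -28).
Expanding along the first row: (-29)(-209) − (-26)(-817) + (-17)(-893) = 0.
Zero determinant ⇒ coplanar.

Yes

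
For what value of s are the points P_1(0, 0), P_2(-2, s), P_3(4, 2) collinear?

Collinearity: (P_2 − P_1) must be parallel to (P_3 − P_1) = (4, 2).
Cross-multiplying the components: (s − 0)·(4) = (-2)·(2).
Solving gives s = -1.

-1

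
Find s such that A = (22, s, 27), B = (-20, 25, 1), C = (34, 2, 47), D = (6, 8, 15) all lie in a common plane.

0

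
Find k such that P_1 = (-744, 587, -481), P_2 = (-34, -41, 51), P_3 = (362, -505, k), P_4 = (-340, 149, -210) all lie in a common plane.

Normal to plane P_1P_2P_4: n = (62828, 22518, -57268); plane equation n·P = -5980058.
Requiring n·P_3 = -5980058: (-57268)k + (11372146) = -5980058.
So k = 303.

303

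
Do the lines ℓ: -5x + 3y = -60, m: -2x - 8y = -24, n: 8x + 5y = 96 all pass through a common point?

Yes

Intersecting ℓ and m: solving the 2×2 system gives (x, y) = (12, 0).
Substitute into n: (8)(12) + (5)(0) = 96.
This equals 96, so (12, 0) lies on all three lines and they are concurrent.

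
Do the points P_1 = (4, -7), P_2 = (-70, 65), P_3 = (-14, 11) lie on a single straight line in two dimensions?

No

P_1P_2 = (-74, 72), P_1P_3 = (-18, 18).
If collinear, P_1P_3 would be a scalar multiple of P_1P_2. But (-74)·(18) ≠ (72)·(-18) (difference -36), so they are not parallel; the points are not collinear.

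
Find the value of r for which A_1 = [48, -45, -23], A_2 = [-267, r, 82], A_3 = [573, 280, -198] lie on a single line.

-240

Collinearity requires A_1A_2 × A_1A_3 = 0; each component is linear in r.
The x-component gives (-175)r + (-42000) = 0, so r = -240.
The remaining components then also vanish.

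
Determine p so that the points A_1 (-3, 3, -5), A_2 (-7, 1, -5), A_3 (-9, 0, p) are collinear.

Direction A_1A_2 = (-4, -2, 0). From the x-coordinate of A_3, the parameter along the line is τ = (-9 − (-3))/(-4) = 3/2.
Then p = (-5) + 3/2·(0) = -5.

-5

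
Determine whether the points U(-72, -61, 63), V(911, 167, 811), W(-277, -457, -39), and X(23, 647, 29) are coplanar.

Yes

The four points are coplanar iff the 3×3 determinant with rows UV, UW, UX is zero.
Rows: (983, 228, 748), (-205, -396, -102), (95, 708, -34).
Expanding along the first row: (983)(85680) − (228)(16660) + (748)(-107520) = 0.
Zero determinant ⇒ coplanar.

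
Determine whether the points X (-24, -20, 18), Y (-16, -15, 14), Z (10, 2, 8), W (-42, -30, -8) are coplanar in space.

No

A normal to the plane through X, Y, Z is n = XY × XZ = (38, -56, 6).
The plane has equation n·P = 316. For W: n·W = 36.
36 ≠ 316, so W is off the plane.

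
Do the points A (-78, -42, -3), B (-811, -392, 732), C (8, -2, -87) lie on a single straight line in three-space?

AB = (-733, -350, 735), AC = (86, 40, -84).
AB × AC = (0, 1638, 780).
The cross product is nonzero, so the points do not lie on one line.

No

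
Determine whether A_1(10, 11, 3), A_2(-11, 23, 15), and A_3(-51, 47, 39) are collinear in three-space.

No

A_1A_2 = (-21, 12, 12), A_1A_3 = (-61, 36, 36).
A_1A_2 × A_1A_3 = (0, 24, -24).
The cross product is nonzero, so the points do not lie on one line.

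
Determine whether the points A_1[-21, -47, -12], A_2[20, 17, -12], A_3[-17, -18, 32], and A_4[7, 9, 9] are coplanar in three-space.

The four points are coplanar iff the 3×3 determinant with rows A_1A_2, A_1A_3, A_1A_4 is zero.
Rows: (41, 64, 0), (4, 29, 44), (28, 56, 21).
Expanding along the first row: (41)(-1855) − (64)(-1148) + (0)(-588) = -2583.
Nonzero ⇒ not coplanar.

No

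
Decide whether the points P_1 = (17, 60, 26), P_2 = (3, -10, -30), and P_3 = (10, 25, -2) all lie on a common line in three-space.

Yes

P_1P_2 = (-14, -70, -56), P_1P_3 = (-7, -35, -28).
Each component of P_1P_3 is 1/2 times the corresponding component of P_1P_2, so P_1P_3 = 1/2·P_1P_2 and the points are collinear.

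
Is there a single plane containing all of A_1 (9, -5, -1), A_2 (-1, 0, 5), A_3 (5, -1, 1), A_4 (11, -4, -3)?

The four points are coplanar iff the 3×3 determinant with rows A_1A_2, A_1A_3, A_1A_4 is zero.
Rows: (-10, 5, 6), (-4, 4, 2), (2, 1, -2).
Expanding along the first row: (-10)(-10) − (5)(4) + (6)(-12) = 8.
Nonzero ⇒ not coplanar.

No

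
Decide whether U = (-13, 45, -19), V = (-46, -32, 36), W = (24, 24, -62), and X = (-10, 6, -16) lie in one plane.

Yes

With U as base: UV = (-33, -77, 55), UW = (37, -21, -43), UX = (3, -39, 3).
UW × UX = (-1740, -240, -1380).
UV · (UW × UX) = 0.
The scalar triple product vanishes, so the four points are coplanar.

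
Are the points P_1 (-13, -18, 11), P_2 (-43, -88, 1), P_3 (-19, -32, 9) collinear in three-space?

Yes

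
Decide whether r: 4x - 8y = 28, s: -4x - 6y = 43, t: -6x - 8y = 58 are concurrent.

No

The three lines meet at one point iff the augmented coefficient matrix [aᵢ bᵢ cᵢ] has rank < 3, i.e. its determinant vanishes.
Here the determinant is 80.
Nonzero, so no common point exists.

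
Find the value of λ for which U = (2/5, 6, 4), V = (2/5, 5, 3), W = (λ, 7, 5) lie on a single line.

2/5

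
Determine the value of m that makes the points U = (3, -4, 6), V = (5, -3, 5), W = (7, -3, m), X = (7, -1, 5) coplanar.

3

Normal to plane UVX: n = (2, -2, 2); plane equation n·P = 26.
Requiring n·W = 26: (2)m + (20) = 26.
So m = 3.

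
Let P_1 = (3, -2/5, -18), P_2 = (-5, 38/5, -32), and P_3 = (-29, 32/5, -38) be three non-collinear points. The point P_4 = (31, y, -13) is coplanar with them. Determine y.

Coplanarity requires P_1P_2 · (P_1P_3 × P_1P_4) = 0.
P_1P_2 = (-8, 8, -14), P_1P_3 = (-32, 34/5, -20); the triple product is linear in y with coefficient 288 and constant term -3456/5.
Setting it to zero: y = 12/5.

12/5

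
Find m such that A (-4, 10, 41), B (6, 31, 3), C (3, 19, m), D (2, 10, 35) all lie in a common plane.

Coplanarity ⇔ det[AB; AC; AD] = 0.
Expanding, this is linear in m: (126)m + (-2772) = 0.
So m = 22.

22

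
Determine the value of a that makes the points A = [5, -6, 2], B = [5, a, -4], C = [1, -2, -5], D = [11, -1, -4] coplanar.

-2

The points are coplanar iff AB · (AC × AD) = 0.
Expanding, this is linear in a: (-66)a + (-132) = 0.
So a = -2.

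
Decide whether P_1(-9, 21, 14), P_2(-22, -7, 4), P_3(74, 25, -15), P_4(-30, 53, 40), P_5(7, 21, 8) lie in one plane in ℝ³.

The plane through P_1, P_2, P_3 has normal n = P_1P_2 × P_1P_3 = (852, -1207, 2272) and equation n·P = -1207.
Checking the remaining points: n·P_4 = 1349, n·P_5 = -1207.
Since n·P_4 = 1349 ≠ -1207, P_4 is off the plane and the points are not all coplanar.

No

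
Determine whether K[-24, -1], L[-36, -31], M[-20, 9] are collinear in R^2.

Yes

KL = (-12, -30), KM = (4, 10).
Twice the signed area of △KLM is (-12)(10) − (-30)(4) = 0.
The triangle is degenerate (zero area), so the points are collinear.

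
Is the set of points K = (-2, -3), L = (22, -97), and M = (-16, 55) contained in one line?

No

KL = (24, -94), KM = (-14, 58).
Twice the signed area of △KLM is (24)(58) − (-94)(-14) = 76.
The area is nonzero, so the three points are not collinear.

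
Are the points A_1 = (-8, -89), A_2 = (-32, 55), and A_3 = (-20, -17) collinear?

A_1A_2 = (-24, 144), A_1A_3 = (-12, 72).
Checking proportionality: A_1A_3 = 1/2·A_1A_2, so the vectors are parallel and the points are collinear.

Yes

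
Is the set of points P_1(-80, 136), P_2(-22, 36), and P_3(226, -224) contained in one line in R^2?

No

P_1P_2 = (58, -100), P_1P_3 = (306, -360).
Twice the signed area of △P_1P_2P_3 is (58)(-360) − (-100)(306) = 9720.
The area is nonzero, so the three points are not collinear.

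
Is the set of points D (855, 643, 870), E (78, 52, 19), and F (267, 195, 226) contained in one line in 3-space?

DE = (-777, -591, -851), DF = (-588, -448, -644).
DE × DF = (-644, 0, 588).
The cross product is nonzero, so the points do not lie on one line.

No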